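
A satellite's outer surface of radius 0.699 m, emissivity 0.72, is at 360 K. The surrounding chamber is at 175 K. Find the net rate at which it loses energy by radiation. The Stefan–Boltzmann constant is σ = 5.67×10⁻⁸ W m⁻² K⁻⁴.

A = 4πr² = 4π × (0.699)² = 6.14 m².
Q = εσA(T⁴ − T_s⁴). T⁴ − T_s⁴ = (360)⁴ − (175)⁴ = 1.68×10^10 − 9.38×10^8 = 1.59×10^10 K⁴.
Q = 0.72 × 5.67×10⁻⁸ × 6.14 × 1.59×10^10 = 3970 W.

Q ≈ 3970 W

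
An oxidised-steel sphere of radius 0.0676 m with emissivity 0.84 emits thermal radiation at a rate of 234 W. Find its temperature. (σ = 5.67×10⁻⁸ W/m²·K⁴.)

T ≈ 541 K

A = 4πr² = 4π × (0.0676)² = 0.0574 m².
From P = εσAT⁴, T = (P / εσA)^(1/4) = (234 / (0.84 × 5.67×10⁻⁸ × 0.0574))^(1/4).
T = (8.56×10^10)^(1/4) = 541 K.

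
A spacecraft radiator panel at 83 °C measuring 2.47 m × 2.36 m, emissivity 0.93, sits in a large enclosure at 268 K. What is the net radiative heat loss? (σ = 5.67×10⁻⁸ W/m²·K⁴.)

Q ≈ 3350 W

A = 2.47 × 2.36 = 5.83 m².
Convert: 83 °C = 356 K.
Q = εσA(T⁴ − T_s⁴). T⁴ − T_s⁴ = (356)⁴ − (268)⁴ = 1.61×10^10 − 5.16×10^9 = 1.09×10^10 K⁴.
Q = 0.93 × 5.67×10⁻⁸ × 5.83 × 1.09×10^10 = 3350 W.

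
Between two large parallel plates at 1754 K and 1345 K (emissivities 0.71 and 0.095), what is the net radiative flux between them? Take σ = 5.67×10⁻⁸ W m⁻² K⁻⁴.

q ≈ 32100 W/m²

For two large parallel gray plates, q = σ(T₁⁴ − T₂⁴) / (1/ε₁ + 1/ε₂ − 1).
1/ε₁ + 1/ε₂ − 1 = 1/0.71 + 1/0.095 − 1 = 10.93.
T₁⁴ − T₂⁴ = 9.46×10^12 − 3.27×10^12 = 6.19×10^12 K⁴.
q = 5.67×10⁻⁸ × 6.19×10^12 / 10.93 = 32100 W/m².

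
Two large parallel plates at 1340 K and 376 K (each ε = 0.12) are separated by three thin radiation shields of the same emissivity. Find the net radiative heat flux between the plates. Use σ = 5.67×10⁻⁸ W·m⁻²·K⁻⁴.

q ≈ 2900 W/m²

Each of the 4 gaps contributes resistance (2/ε − 1) = 2/0.12 − 1 = 15.67; total = 62.67.
q = σ(T₁⁴ − T₂⁴) / 62.67 = 5.67×10⁻⁸ × 3.20×10^12 / 62.67 = 2900 W/m².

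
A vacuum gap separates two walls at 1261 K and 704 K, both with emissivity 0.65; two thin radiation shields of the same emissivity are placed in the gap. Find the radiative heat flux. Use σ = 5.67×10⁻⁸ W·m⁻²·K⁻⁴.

q ≈ 20800 W/m²

Each of the 3 gaps contributes resistance (2/ε − 1) = 2/0.65 − 1 = 2.077; total = 6.231.
q = σ(T₁⁴ − T₂⁴) / 6.231 = 5.67×10⁻⁸ × 2.28×10^12 / 6.231 = 20800 W/m².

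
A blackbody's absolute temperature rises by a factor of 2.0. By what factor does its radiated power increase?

P ∝ T⁴, so the power scales as (2.0)⁴ = 16.0.

factor ≈ 16.0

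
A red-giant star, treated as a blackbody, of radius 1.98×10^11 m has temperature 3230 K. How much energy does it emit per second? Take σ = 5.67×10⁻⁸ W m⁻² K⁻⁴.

P ≈ 3.04×10^30 W

A = 4πr² = 4π × (1.98×10^11)² = 4.93×10^23 m².
P = σAT⁴ = 5.67×10⁻⁸ × 4.93×10^23 × (3230)⁴ = 5.67×10⁻⁸ × 4.93×10^23 × 1.09×10^14.
P = 3.04×10^30 W.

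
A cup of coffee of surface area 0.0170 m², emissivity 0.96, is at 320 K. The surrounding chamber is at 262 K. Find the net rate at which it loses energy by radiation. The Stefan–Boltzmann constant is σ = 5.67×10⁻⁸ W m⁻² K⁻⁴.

Q = εσA(T⁴ − T_s⁴). T⁴ − T_s⁴ = (320)⁴ − (262)⁴ = 1.05×10^10 − 4.71×10^9 = 5.77×10^9 K⁴.
Q = 0.96 × 5.67×10⁻⁸ × 0.0170 × 5.77×10^9 = 5.34 W.

Q ≈ 5.34 W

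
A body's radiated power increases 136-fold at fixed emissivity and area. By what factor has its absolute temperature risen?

P ∝ T⁴ ⇒ T ∝ P^(1/4), so T scales by (136)^(1/4) = 3.41.

factor ≈ 3.41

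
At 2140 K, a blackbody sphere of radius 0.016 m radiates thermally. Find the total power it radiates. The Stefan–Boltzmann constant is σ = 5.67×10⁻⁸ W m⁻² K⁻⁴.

A = 4πr² = 4π × (0.016)² = 3.22×10^-3 m².
P = σAT⁴ = 5.67×10⁻⁸ × 3.22×10^-3 × (2140)⁴ = 5.67×10⁻⁸ × 3.22×10^-3 × 2.10×10^13.
P = 3830 W.

P ≈ 3830 W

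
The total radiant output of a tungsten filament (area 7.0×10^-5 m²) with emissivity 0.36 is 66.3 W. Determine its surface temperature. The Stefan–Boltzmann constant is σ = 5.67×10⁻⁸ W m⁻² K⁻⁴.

T ≈ 2610 K

From P = εσAT⁴, T = (P / εσA)^(1/4) = (66.3 / (0.36 × 5.67×10⁻⁸ × 7.00×10^-5))^(1/4).
T = (4.64×10^13)^(1/4) = 2610 K.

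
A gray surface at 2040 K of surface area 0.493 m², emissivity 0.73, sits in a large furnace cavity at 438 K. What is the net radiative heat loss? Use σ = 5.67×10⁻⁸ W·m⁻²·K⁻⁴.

Q ≈ 3.53×10^5 W

Q = εσA(T⁴ − T_s⁴). T⁴ − T_s⁴ = (2040)⁴ − (438)⁴ = 1.73×10^13 − 3.68×10^10 = 1.73×10^13 K⁴.
Q = 0.73 × 5.67×10⁻⁸ × 0.493 × 1.73×10^13 = 3.53×10^5 W.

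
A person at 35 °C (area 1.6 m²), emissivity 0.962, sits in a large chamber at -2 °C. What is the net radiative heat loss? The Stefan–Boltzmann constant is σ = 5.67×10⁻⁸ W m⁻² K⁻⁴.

Q ≈ 315 W

Convert: 35 °C = 308 K; -2 °C = 271 K.
Q = εσA(T⁴ − T_s⁴). T⁴ − T_s⁴ = (308)⁴ − (271)⁴ = 9.00×10^9 − 5.39×10^9 = 3.61×10^9 K⁴.
Q = 0.962 × 5.67×10⁻⁸ × 1.60 × 3.61×10^9 = 315 W.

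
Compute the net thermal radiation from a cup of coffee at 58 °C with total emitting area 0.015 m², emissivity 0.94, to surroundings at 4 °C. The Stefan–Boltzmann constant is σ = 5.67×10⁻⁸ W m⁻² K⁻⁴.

Q ≈ 4.89 W

Convert: 58 °C = 331 K; 4 °C = 277 K.
Q = εσA(T⁴ − T_s⁴). T⁴ − T_s⁴ = (331)⁴ − (277)⁴ = 1.20×10^10 − 5.89×10^9 = 6.12×10^9 K⁴.
Q = 0.94 × 5.67×10⁻⁸ × 0.0150 × 6.12×10^9 = 4.89 W.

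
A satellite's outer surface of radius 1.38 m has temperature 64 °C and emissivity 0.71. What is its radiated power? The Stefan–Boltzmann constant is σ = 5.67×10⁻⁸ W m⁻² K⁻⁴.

P ≈ 12400 W

A = 4πr² = 4π × (1.38)² = 23.9 m².
64 °C = 337 K.
Stefan–Boltzmann: P = εσAT⁴ = 0.71 × 5.67×10⁻⁸ × 23.9 × (337)⁴ = 0.71 × 5.67×10⁻⁸ × 23.9 × 1.29×10^10.
P = 12400 W.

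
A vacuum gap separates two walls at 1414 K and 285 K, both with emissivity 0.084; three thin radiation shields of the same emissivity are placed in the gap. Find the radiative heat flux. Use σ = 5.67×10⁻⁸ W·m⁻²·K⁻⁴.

q ≈ 2480 W/m²

Each of the 4 gaps contributes resistance (2/ε − 1) = 2/0.084 − 1 = 22.81; total = 91.24.
q = σ(T₁⁴ − T₂⁴) / 91.24 = 5.67×10⁻⁸ × 3.99×10^12 / 91.24 = 2480 W/m².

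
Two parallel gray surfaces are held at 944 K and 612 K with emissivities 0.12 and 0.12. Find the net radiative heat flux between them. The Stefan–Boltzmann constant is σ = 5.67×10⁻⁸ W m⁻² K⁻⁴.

For two large parallel gray plates, q = σ(T₁⁴ − T₂⁴) / (1/ε₁ + 1/ε₂ − 1).
1/ε₁ + 1/ε₂ − 1 = 1/0.12 + 1/0.12 − 1 = 15.67.
T₁⁴ − T₂⁴ = 7.94×10^11 − 1.40×10^11 = 6.54×10^11 K⁴.
q = 5.67×10⁻⁸ × 6.54×10^11 / 15.67 = 2370 W/m².

q ≈ 2370 W/m²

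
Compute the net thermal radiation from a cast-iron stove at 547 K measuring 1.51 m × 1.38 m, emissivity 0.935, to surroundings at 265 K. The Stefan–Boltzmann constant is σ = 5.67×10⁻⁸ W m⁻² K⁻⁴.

Q ≈ 9350 W

A = 1.51 × 1.38 = 2.08 m².
Q = εσA(T⁴ − T_s⁴). T⁴ − T_s⁴ = (547)⁴ − (265)⁴ = 8.95×10^10 − 4.93×10^9 = 8.46×10^10 K⁴.
Q = 0.935 × 5.67×10⁻⁸ × 2.08 × 8.46×10^10 = 9350 W.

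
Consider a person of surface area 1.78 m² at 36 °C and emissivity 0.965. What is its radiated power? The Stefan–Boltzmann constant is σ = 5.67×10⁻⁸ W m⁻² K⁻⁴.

P ≈ 888 W

36 °C = 309 K.
P = εσAT⁴ = 0.965 × 5.67×10⁻⁸ × 1.78 × (309)⁴ = 0.965 × 5.67×10⁻⁸ × 1.78 × 9.12×10^9.
P = 888 W.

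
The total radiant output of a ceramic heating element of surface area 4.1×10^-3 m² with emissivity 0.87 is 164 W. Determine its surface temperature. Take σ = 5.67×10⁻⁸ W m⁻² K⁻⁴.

From P = εσAT⁴, T = (P / εσA)^(1/4) = (164 / (0.87 × 5.67×10⁻⁸ × 4.10×10^-3))^(1/4).
T = (8.11×10^11)^(1/4) = 949 K.

T ≈ 949 K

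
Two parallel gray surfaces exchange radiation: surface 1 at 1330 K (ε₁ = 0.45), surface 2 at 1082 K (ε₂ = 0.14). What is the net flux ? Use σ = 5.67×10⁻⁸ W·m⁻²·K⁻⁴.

q ≈ 11900 W/m²

For two large parallel gray plates, q = σ(T₁⁴ − T₂⁴) / (1/ε₁ + 1/ε₂ − 1).
1/ε₁ + 1/ε₂ − 1 = 1/0.45 + 1/0.14 − 1 = 8.365.
T₁⁴ − T₂⁴ = 3.13×10^12 − 1.37×10^12 = 1.76×10^12 K⁴.
q = 5.67×10⁻⁸ × 1.76×10^12 / 8.365 = 11900 W/m².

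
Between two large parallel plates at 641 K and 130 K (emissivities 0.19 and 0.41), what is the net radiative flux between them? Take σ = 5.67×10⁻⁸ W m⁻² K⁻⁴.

q ≈ 1430 W/m²

For two large parallel gray plates, q = σ(T₁⁴ − T₂⁴) / (1/ε₁ + 1/ε₂ − 1).
1/ε₁ + 1/ε₂ − 1 = 1/0.19 + 1/0.41 − 1 = 6.702.
T₁⁴ − T₂⁴ = 1.69×10^11 − 2.86×10^8 = 1.69×10^11 K⁴.
q = 5.67×10⁻⁸ × 1.69×10^11 / 6.702 = 1430 W/m².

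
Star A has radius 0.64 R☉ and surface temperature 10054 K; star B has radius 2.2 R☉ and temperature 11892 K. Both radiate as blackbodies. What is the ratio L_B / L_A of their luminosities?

L = 4πR²σT⁴ ∝ R²T⁴, so L_B/L_A = (2.2/0.64)² × (11892/10054)⁴ = 11.8 × 1.96 = 23.1.

L_B/L_A ≈ 23.1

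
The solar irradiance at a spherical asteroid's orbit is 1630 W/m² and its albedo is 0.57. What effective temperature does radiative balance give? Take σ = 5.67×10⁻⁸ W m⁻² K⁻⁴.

T ≈ 236 K

Power absorbed = (1−a)S·πR²; power emitted = 4πR²σT⁴. Equating and cancelling πR²:
T = ((1−a)S / 4σ)^(1/4) = (701 / (4 × 5.67×10⁻⁸))^(1/4) = (3.09×10^9)^(1/4).
T = 236 K.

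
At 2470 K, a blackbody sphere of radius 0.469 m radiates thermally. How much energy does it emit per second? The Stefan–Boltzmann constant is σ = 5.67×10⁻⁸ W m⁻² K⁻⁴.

A = 4πr² = 4π × (0.469)² = 2.76 m².
P = σAT⁴ = 5.67×10⁻⁸ × 2.76 × (2470)⁴ = 5.67×10⁻⁸ × 2.76 × 3.72×10^13.
P = 5.83×10^6 W.

P ≈ 5.83×10^6 W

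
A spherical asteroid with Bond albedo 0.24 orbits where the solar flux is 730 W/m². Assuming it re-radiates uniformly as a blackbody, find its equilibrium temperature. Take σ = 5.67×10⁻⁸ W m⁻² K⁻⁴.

T ≈ 222 K

Power absorbed = (1−a)S·πR²; power emitted = 4πR²σT⁴. Equating and cancelling πR²:
T = ((1−a)S / 4σ)^(1/4) = (555 / (4 × 5.67×10⁻⁸))^(1/4) = (2.45×10^9)^(1/4).
T = 222 K.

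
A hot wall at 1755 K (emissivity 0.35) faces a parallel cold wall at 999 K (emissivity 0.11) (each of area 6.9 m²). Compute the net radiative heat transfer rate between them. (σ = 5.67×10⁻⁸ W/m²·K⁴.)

For two large parallel gray plates, q = σ(T₁⁴ − T₂⁴) / (1/ε₁ + 1/ε₂ − 1).
1/ε₁ + 1/ε₂ − 1 = 1/0.35 + 1/0.11 − 1 = 10.95.
T₁⁴ − T₂⁴ = 9.49×10^12 − 9.96×10^11 = 8.49×10^12 K⁴.
q = 5.67×10⁻⁸ × 8.49×10^12 / 10.95 = 44000 W/m².
Q = q·A = 44000 × 6.9 = 3.03×10^5 W.

Q ≈ 3.03×10^5 W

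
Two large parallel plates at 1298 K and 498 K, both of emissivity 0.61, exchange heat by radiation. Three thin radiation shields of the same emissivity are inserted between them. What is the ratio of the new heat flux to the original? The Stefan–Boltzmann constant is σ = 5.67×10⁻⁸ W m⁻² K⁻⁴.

ratio ≈ 0.250

With N identical shields there are N+1 = 4 gaps in series, each with the same radiative resistance, so the flux falls to 1/(N+1) of its unshielded value.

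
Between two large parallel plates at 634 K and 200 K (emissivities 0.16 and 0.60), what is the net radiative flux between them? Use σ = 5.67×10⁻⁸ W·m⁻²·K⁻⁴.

q ≈ 1310 W/m²

For two large parallel gray plates, q = σ(T₁⁴ − T₂⁴) / (1/ε₁ + 1/ε₂ − 1).
1/ε₁ + 1/ε₂ − 1 = 1/0.16 + 1/0.60 − 1 = 6.917.
T₁⁴ − T₂⁴ = 1.62×10^11 − 1.60×10^9 = 1.60×10^11 K⁴.
q = 5.67×10⁻⁸ × 1.60×10^11 / 6.917 = 1310 W/m².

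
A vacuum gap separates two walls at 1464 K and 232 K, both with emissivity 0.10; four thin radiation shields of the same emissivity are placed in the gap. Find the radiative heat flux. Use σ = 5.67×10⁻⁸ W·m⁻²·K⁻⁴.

Each of the 5 gaps contributes resistance (2/ε − 1) = 2/0.10 − 1 = 19.00; total = 95.00.
q = σ(T₁⁴ − T₂⁴) / 95.00 = 5.67×10⁻⁸ × 4.59×10^12 / 95.00 = 2740 W/m².

q ≈ 2740 W/m²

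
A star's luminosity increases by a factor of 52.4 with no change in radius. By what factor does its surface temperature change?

P ∝ T⁴ ⇒ T ∝ P^(1/4), so T scales by (52.4)^(1/4) = 2.69.

factor ≈ 2.69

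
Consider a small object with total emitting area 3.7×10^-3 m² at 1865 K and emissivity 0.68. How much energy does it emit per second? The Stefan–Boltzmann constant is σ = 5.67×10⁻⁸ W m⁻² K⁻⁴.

Stefan–Boltzmann: P = εσAT⁴ = 0.68 × 5.67×10⁻⁸ × 3.70×10^-3 × (1865)⁴ = 0.68 × 5.67×10⁻⁸ × 3.70×10^-3 × 1.21×10^13.
P = 1730 W.

P ≈ 1730 W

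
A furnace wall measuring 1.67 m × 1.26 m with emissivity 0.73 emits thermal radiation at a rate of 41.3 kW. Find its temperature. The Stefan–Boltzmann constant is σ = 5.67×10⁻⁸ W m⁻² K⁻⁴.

A = 1.67 × 1.26 = 2.10 m².
From P = εσAT⁴, T = (P / εσA)^(1/4) = (41300 / (0.73 × 5.67×10⁻⁸ × 2.10))^(1/4).
T = (4.74×10^11)^(1/4) = 830 K.

T ≈ 830 K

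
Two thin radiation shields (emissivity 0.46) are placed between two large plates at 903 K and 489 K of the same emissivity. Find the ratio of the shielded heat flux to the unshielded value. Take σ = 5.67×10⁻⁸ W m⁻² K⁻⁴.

ratio ≈ 0.333

With N identical shields there are N+1 = 3 gaps in series, each with the same radiative resistance, so the flux falls to 1/(N+1) of its unshielded value.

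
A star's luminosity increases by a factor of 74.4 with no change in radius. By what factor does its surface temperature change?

P ∝ T⁴ ⇒ T ∝ P^(1/4), so T scales by (74.4)^(1/4) = 2.94.

factor ≈ 2.94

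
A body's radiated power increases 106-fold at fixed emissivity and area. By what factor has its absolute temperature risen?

factor ≈ 3.21

P ∝ T⁴ ⇒ T ∝ P^(1/4), so T scales by (106)^(1/4) = 3.21.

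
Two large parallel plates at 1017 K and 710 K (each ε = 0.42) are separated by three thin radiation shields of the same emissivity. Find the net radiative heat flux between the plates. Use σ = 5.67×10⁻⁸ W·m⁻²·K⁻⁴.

q ≈ 3070 W/m²

Each of the 4 gaps contributes resistance (2/ε − 1) = 2/0.42 − 1 = 3.762; total = 15.05.
q = σ(T₁⁴ − T₂⁴) / 15.05 = 5.67×10⁻⁸ × 8.16×10^11 / 15.05 = 3070 W/m².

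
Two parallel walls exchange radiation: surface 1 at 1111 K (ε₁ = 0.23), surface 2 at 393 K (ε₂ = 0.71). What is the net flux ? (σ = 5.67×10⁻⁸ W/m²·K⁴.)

q ≈ 17900 W/m²

For two large parallel gray plates, q = σ(T₁⁴ − T₂⁴) / (1/ε₁ + 1/ε₂ − 1).
1/ε₁ + 1/ε₂ − 1 = 1/0.23 + 1/0.71 − 1 = 4.756.
T₁⁴ − T₂⁴ = 1.52×10^12 − 2.39×10^10 = 1.50×10^12 K⁴.
q = 5.67×10⁻⁸ × 1.50×10^12 / 4.756 = 17900 W/m².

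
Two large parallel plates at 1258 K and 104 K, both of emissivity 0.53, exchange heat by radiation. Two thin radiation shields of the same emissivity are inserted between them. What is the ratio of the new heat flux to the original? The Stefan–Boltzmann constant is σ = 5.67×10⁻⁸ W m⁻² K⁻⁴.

With N identical shields there are N+1 = 3 gaps in series, each with the same radiative resistance, so the flux falls to 1/(N+1) of its unshielded value.

ratio ≈ 0.333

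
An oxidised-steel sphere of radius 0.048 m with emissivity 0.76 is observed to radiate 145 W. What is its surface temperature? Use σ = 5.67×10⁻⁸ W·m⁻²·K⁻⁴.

T ≈ 584 K

A = 4πr² = 4π × (0.048)² = 0.0290 m².
From P = εσAT⁴, T = (P / εσA)^(1/4) = (145 / (0.76 × 5.67×10⁻⁸ × 0.0290))^(1/4).
T = (1.16×10^11)^(1/4) = 584 K.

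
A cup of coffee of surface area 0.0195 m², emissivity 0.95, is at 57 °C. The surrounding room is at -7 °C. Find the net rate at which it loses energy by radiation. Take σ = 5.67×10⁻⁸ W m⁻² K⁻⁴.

Convert: 57 °C = 330 K; -7 °C = 266 K.
Q = εσA(T⁴ − T_s⁴). T⁴ − T_s⁴ = (330)⁴ − (266)⁴ = 1.19×10^10 − 5.01×10^9 = 6.85×10^9 K⁴.
Q = 0.95 × 5.67×10⁻⁸ × 0.0195 × 6.85×10^9 = 7.20 W.

Q ≈ 7.20 W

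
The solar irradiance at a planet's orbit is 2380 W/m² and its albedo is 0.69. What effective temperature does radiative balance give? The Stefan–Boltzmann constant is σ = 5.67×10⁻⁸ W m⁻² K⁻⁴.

Power absorbed = (1−a)S·πR²; power emitted = 4πR²σT⁴. Equating and cancelling πR²:
T = ((1−a)S / 4σ)^(1/4) = (738 / (4 × 5.67×10⁻⁸))^(1/4) = (3.25×10^9)^(1/4).
T = 239 K.

T ≈ 239 K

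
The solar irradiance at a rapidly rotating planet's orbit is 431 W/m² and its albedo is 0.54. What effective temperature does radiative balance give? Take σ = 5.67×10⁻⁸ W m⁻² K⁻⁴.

T ≈ 172 K

Power absorbed = (1−a)S·πR²; power emitted = 4πR²σT⁴. Equating and cancelling πR²:
T = ((1−a)S / 4σ)^(1/4) = (198 / (4 × 5.67×10⁻⁸))^(1/4) = (8.74×10^8)^(1/4).
T = 172 K.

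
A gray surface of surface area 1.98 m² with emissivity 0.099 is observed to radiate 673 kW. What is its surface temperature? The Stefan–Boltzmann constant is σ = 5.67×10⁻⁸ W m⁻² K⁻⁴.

From P = εσAT⁴, T = (P / εσA)^(1/4) = (6.73×10^5 / (0.099 × 5.67×10⁻⁸ × 1.98))^(1/4).
T = (6.06×10^13)^(1/4) = 2790 K.

T ≈ 2790 K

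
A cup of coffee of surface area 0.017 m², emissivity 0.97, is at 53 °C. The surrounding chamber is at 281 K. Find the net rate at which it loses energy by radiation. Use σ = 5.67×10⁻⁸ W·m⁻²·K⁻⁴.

Convert: 53 °C = 326 K.
Q = εσA(T⁴ − T_s⁴). T⁴ − T_s⁴ = (326)⁴ − (281)⁴ = 1.13×10^10 − 6.23×10^9 = 5.06×10^9 K⁴.
Q = 0.97 × 5.67×10⁻⁸ × 0.0170 × 5.06×10^9 = 4.73 W.

Q ≈ 4.73 W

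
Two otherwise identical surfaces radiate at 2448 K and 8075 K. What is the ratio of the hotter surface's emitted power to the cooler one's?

ratio ≈ 118

P ∝ T⁴, so the ratio is (8075/2448)⁴ = (3.299)⁴ = 118.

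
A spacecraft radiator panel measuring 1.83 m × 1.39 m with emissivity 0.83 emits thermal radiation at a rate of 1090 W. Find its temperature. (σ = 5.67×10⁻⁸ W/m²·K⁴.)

A = 1.83 × 1.39 = 2.54 m².
From P = εσAT⁴, T = (P / εσA)^(1/4) = (1090 / (0.83 × 5.67×10⁻⁸ × 2.54))^(1/4).
T = (9.11×10^9)^(1/4) = 309 K.

T ≈ 309 K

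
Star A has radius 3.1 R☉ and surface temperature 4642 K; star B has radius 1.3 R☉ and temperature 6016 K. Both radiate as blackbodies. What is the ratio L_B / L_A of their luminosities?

L_B/L_A ≈ 0.496

L = 4πR²σT⁴ ∝ R²T⁴, so L_B/L_A = (1.3/3.1)² × (6016/4642)⁴ = 0.176 × 2.82 = 0.496.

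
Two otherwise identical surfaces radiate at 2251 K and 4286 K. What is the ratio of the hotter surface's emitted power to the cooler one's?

ratio ≈ 13.1

P ∝ T⁴, so the ratio is (4286/2251)⁴ = (1.904)⁴ = 13.1.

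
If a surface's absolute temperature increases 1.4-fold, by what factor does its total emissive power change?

factor ≈ 3.84

P ∝ T⁴, so the power scales as (1.4)⁴ = 3.84.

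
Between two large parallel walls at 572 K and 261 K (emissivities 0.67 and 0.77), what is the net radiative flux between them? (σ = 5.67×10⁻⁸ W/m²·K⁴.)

q ≈ 3240 W/m²

For two large parallel gray plates, q = σ(T₁⁴ − T₂⁴) / (1/ε₁ + 1/ε₂ − 1).
1/ε₁ + 1/ε₂ − 1 = 1/0.67 + 1/0.77 − 1 = 1.791.
T₁⁴ − T₂⁴ = 1.07×10^11 − 4.64×10^9 = 1.02×10^11 K⁴.
q = 5.67×10⁻⁸ × 1.02×10^11 / 1.791 = 3240 W/m².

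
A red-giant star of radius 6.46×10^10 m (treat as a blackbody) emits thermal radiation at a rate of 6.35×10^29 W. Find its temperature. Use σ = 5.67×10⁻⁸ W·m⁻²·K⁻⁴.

A = 4πr² = 4π × (6.46×10^10)² = 5.24×10^22 m².
From P = σAT⁴, T = (P / σA)^(1/4) = (6.35×10^29 / (5.67×10⁻⁸ × 5.24×10^22))^(1/4).
T = (2.14×10^14)^(1/4) = 3820 K.

T ≈ 3820 K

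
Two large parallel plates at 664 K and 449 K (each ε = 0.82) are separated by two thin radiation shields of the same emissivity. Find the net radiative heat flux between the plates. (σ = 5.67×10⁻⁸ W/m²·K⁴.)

Each of the 3 gaps contributes resistance (2/ε − 1) = 2/0.82 − 1 = 1.439; total = 4.317.
q = σ(T₁⁴ − T₂⁴) / 4.317 = 5.67×10⁻⁸ × 1.54×10^11 / 4.317 = 2020 W/m².

q ≈ 2020 W/m²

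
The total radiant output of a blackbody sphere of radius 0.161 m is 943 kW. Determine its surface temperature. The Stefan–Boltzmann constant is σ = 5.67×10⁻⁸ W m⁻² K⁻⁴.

T ≈ 2670 K

A = 4πr² = 4π × (0.161)² = 0.326 m².
From P = σAT⁴, T = (P / σA)^(1/4) = (9.43×10^5 / (5.67×10⁻⁸ × 0.326))^(1/4).
T = (5.11×10^13)^(1/4) = 2670 K.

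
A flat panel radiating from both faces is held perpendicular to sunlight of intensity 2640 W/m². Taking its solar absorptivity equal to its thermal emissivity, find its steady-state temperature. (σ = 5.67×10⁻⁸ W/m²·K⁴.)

Absorbed flux αS = emitted flux 2εσT⁴ per unit area; with α = ε this gives T = (S/2σ)^(1/4).
T = (2640 / (2 × 5.67×10⁻⁸))^(1/4) = (2.33×10^10)^(1/4).
T = 391 K.

T ≈ 391 K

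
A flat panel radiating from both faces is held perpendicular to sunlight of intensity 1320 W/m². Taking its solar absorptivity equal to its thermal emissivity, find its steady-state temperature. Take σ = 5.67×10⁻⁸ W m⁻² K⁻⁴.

Absorbed flux αS = emitted flux 2εσT⁴ per unit area; with α = ε this gives T = (S/2σ)^(1/4).
T = (1320 / (2 × 5.67×10⁻⁸))^(1/4) = (1.16×10^10)^(1/4).
T = 328 K.

T ≈ 328 K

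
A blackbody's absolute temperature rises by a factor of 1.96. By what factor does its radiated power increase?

P ∝ T⁴, so the power scales as (1.96)⁴ = 14.8.

factor ≈ 14.8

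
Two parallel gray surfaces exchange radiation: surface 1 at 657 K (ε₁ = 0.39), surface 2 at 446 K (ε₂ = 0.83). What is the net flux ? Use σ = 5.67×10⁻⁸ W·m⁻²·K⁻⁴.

q ≈ 3010 W/m²

For two large parallel gray plates, q = σ(T₁⁴ − T₂⁴) / (1/ε₁ + 1/ε₂ − 1).
1/ε₁ + 1/ε₂ − 1 = 1/0.39 + 1/0.83 − 1 = 2.769.
T₁⁴ − T₂⁴ = 1.86×10^11 − 3.96×10^10 = 1.47×10^11 K⁴.
q = 5.67×10⁻⁸ × 1.47×10^11 / 2.769 = 3010 W/m².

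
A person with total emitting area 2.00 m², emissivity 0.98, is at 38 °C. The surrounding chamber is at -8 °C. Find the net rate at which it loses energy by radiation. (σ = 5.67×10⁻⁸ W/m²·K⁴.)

Convert: 38 °C = 311 K; -8 °C = 265 K.
Q = εσA(T⁴ − T_s⁴). T⁴ − T_s⁴ = (311)⁴ − (265)⁴ = 9.35×10^9 − 4.93×10^9 = 4.42×10^9 K⁴.
Q = 0.98 × 5.67×10⁻⁸ × 2.00 × 4.42×10^9 = 492 W.

Q ≈ 492 W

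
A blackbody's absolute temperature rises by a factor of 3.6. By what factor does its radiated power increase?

factor ≈ 168

P ∝ T⁴, so the power scales as (3.6)⁴ = 168.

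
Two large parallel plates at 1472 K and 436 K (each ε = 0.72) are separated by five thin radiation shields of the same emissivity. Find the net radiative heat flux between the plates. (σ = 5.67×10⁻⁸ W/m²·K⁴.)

Each of the 6 gaps contributes resistance (2/ε − 1) = 2/0.72 − 1 = 1.778; total = 10.67.
q = σ(T₁⁴ − T₂⁴) / 10.67 = 5.67×10⁻⁸ × 4.66×10^12 / 10.67 = 24800 W/m².

q ≈ 24800 W/m²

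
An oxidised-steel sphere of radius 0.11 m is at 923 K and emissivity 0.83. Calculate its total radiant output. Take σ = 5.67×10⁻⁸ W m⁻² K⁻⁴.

A = 4πr² = 4π × (0.11)² = 0.152 m².
P = εσAT⁴ = 0.83 × 5.67×10⁻⁸ × 0.152 × (923)⁴ = 0.83 × 5.67×10⁻⁸ × 0.152 × 7.26×10^11.
P = 5190 W.

P ≈ 5190 W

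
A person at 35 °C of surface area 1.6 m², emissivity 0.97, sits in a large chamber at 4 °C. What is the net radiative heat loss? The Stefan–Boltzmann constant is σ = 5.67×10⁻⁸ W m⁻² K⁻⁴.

Convert: 35 °C = 308 K; 4 °C = 277 K.
Q = εσA(T⁴ − T_s⁴). T⁴ − T_s⁴ = (308)⁴ − (277)⁴ = 9.00×10^9 − 5.89×10^9 = 3.11×10^9 K⁴.
Q = 0.97 × 5.67×10⁻⁸ × 1.60 × 3.11×10^9 = 274 W.

Q ≈ 274 W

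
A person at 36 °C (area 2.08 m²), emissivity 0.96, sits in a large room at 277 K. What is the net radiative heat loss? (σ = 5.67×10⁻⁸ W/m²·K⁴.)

Convert: 36 °C = 309 K.
Q = εσA(T⁴ − T_s⁴). T⁴ − T_s⁴ = (309)⁴ − (277)⁴ = 9.12×10^9 − 5.89×10^9 = 3.23×10^9 K⁴.
Q = 0.96 × 5.67×10⁻⁸ × 2.08 × 3.23×10^9 = 366 W.

Q ≈ 366 W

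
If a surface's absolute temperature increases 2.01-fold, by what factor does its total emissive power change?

factor ≈ 16.3

P ∝ T⁴, so the power scales as (2.01)⁴ = 16.3.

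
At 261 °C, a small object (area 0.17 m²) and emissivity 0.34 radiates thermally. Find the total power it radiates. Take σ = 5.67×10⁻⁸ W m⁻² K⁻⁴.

P ≈ 266 W

261 °C = 534 K.
P = εσAT⁴ = 0.34 × 5.67×10⁻⁸ × 0.170 × (534)⁴ = 0.34 × 5.67×10⁻⁸ × 0.170 × 8.13×10^10.
P = 266 W.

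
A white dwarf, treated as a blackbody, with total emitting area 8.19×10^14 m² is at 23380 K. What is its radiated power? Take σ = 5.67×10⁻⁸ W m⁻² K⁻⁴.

P ≈ 1.39×10^25 W

P = σAT⁴ = 5.67×10⁻⁸ × 8.19×10^14 × (23380)⁴ = 5.67×10⁻⁸ × 8.19×10^14 × 2.99×10^17.
P = 1.39×10^25 W.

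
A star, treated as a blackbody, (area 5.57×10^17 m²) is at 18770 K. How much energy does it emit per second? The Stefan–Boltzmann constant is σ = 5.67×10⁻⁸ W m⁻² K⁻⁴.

P = σAT⁴ = 5.67×10⁻⁸ × 5.57×10^17 × (18770)⁴ = 5.67×10⁻⁸ × 5.57×10^17 × 1.24×10^17.
P = 3.92×10^27 W.

P ≈ 3.92×10^27 W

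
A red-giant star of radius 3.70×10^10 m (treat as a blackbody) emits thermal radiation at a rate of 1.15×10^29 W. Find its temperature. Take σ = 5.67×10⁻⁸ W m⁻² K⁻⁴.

A = 4πr² = 4π × (3.70×10^10)² = 1.72×10^22 m².
From P = σAT⁴, T = (P / σA)^(1/4) = (1.15×10^29 / (5.67×10⁻⁸ × 1.72×10^22))^(1/4).
T = (1.18×10^14)^(1/4) = 3300 K.

T ≈ 3300 K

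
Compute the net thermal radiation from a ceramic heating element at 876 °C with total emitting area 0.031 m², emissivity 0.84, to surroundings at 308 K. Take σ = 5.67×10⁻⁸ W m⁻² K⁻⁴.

Q ≈ 2560 W

Convert: 876 °C = 1149 K.
Q = εσA(T⁴ − T_s⁴). T⁴ − T_s⁴ = (1149)⁴ − (308)⁴ = 1.74×10^12 − 9.00×10^9 = 1.73×10^12 K⁴.
Q = 0.84 × 5.67×10⁻⁸ × 0.0310 × 1.73×10^12 = 2560 W.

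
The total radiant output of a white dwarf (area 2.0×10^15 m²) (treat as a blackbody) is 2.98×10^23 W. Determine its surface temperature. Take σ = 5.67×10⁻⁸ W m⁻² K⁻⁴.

From P = σAT⁴, T = (P / σA)^(1/4) = (2.98×10^23 / (5.67×10⁻⁸ × 2.00×10^15))^(1/4).
T = (2.63×10^15)^(1/4) = 7160 K.

T ≈ 7160 K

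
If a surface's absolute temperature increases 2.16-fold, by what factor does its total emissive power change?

P ∝ T⁴, so the power scales as (2.16)⁴ = 21.8.

factor ≈ 21.8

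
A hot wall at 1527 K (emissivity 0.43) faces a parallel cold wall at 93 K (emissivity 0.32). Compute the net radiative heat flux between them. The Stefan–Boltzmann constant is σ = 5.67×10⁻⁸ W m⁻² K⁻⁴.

For two large parallel gray plates, q = σ(T₁⁴ − T₂⁴) / (1/ε₁ + 1/ε₂ − 1).
1/ε₁ + 1/ε₂ − 1 = 1/0.43 + 1/0.32 − 1 = 4.451.
T₁⁴ − T₂⁴ = 5.44×10^12 − 7.48×10^7 = 5.44×10^12 K⁴.
q = 5.67×10⁻⁸ × 5.44×10^12 / 4.451 = 69300 W/m².

q ≈ 69300 W/m²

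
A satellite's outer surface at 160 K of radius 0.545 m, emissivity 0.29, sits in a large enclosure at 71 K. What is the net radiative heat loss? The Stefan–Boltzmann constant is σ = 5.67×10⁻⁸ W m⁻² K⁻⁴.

A = 4πr² = 4π × (0.545)² = 3.73 m².
Q = εσA(T⁴ − T_s⁴). T⁴ − T_s⁴ = (160)⁴ − (71)⁴ = 6.55×10^8 − 2.54×10^7 = 6.30×10^8 K⁴.
Q = 0.29 × 5.67×10⁻⁸ × 3.73 × 6.30×10^8 = 38.7 W.

Q ≈ 38.7 W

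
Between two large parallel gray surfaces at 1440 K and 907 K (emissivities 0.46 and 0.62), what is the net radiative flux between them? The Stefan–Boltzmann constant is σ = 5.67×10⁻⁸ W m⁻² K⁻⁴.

For two large parallel gray plates, q = σ(T₁⁴ − T₂⁴) / (1/ε₁ + 1/ε₂ − 1).
1/ε₁ + 1/ε₂ − 1 = 1/0.46 + 1/0.62 − 1 = 2.787.
T₁⁴ − T₂⁴ = 4.30×10^12 − 6.77×10^11 = 3.62×10^12 K⁴.
q = 5.67×10⁻⁸ × 3.62×10^12 / 2.787 = 73700 W/m².

q ≈ 73700 W/m²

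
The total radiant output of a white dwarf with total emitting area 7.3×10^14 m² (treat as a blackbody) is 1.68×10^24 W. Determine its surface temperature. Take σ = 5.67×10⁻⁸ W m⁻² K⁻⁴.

T ≈ 14200 K

From P = σAT⁴, T = (P / σA)^(1/4) = (1.68×10^24 / (5.67×10⁻⁸ × 7.30×10^14))^(1/4).
T = (4.06×10^16)^(1/4) = 14200 K.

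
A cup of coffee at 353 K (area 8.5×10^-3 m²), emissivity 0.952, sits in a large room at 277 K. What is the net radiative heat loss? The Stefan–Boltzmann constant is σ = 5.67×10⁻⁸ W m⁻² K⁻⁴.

Q = εσA(T⁴ − T_s⁴). T⁴ − T_s⁴ = (353)⁴ − (277)⁴ = 1.55×10^10 − 5.89×10^9 = 9.64×10^9 K⁴.
Q = 0.952 × 5.67×10⁻⁸ × 8.50×10^-3 × 9.64×10^9 = 4.42 W.

Q ≈ 4.42 W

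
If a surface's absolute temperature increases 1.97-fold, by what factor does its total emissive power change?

factor ≈ 15.1

P ∝ T⁴, so the power scales as (1.97)⁴ = 15.1.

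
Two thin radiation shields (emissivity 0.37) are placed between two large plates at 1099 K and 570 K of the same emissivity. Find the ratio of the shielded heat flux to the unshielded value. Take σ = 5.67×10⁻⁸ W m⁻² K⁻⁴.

ratio ≈ 0.333

With N identical shields there are N+1 = 3 gaps in series, each with the same radiative resistance, so the flux falls to 1/(N+1) of its unshielded value.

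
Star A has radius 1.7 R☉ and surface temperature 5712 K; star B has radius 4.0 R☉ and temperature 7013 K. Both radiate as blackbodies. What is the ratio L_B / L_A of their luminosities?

L = 4πR²σT⁴ ∝ R²T⁴, so L_B/L_A = (4.0/1.7)² × (7013/5712)⁴ = 5.54 × 2.27 = 12.6.

L_B/L_A ≈ 12.6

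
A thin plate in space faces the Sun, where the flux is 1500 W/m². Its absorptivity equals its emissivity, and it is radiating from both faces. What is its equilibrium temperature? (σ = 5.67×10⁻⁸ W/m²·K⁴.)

Absorbed flux αS = emitted flux 2εσT⁴ per unit area; with α = ε this gives T = (S/2σ)^(1/4).
T = (1500 / (2 × 5.67×10⁻⁸))^(1/4) = (1.32×10^10)^(1/4).
T = 339 K.

T ≈ 339 K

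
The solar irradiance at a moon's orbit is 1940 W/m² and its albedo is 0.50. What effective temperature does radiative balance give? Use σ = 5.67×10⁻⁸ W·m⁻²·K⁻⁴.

T ≈ 256 K

Power absorbed = (1−a)S·πR²; power emitted = 4πR²σT⁴. Equating and cancelling πR²:
T = ((1−a)S / 4σ)^(1/4) = (970 / (4 × 5.67×10⁻⁸))^(1/4) = (4.28×10^9)^(1/4).
T = 256 K.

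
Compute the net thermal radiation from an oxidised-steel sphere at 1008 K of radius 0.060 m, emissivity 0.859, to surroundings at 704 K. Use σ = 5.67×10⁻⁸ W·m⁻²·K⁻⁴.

Q ≈ 1730 W

A = 4πr² = 4π × (0.060)² = 0.0452 m².
Q = εσA(T⁴ − T_s⁴). T⁴ − T_s⁴ = (1008)⁴ − (704)⁴ = 1.03×10^12 − 2.46×10^11 = 7.87×10^11 K⁴.
Q = 0.859 × 5.67×10⁻⁸ × 0.0452 × 7.87×10^11 = 1730 W.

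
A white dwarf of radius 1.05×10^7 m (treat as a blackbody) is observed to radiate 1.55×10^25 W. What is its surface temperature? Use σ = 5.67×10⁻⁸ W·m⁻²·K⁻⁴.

A = 4πr² = 4π × (1.05×10^7)² = 1.39×10^15 m².
From P = σAT⁴, T = (P / σA)^(1/4) = (1.55×10^25 / (5.67×10⁻⁸ × 1.39×10^15))^(1/4).
T = (1.97×10^17)^(1/4) = 21100 K.

T ≈ 21100 K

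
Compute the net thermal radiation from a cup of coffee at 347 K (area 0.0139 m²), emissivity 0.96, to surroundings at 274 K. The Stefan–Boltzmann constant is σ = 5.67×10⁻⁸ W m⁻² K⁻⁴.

Q = εσA(T⁴ − T_s⁴). T⁴ − T_s⁴ = (347)⁴ − (274)⁴ = 1.45×10^10 − 5.64×10^9 = 8.86×10^9 K⁴.
Q = 0.96 × 5.67×10⁻⁸ × 0.0139 × 8.86×10^9 = 6.70 W.

Q ≈ 6.70 W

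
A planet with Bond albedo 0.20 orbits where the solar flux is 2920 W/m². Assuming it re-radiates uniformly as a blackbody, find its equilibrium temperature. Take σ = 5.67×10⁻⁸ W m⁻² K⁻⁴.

T ≈ 319 K

Power absorbed = (1−a)S·πR²; power emitted = 4πR²σT⁴. Equating and cancelling πR²:
T = ((1−a)S / 4σ)^(1/4) = (2340 / (4 × 5.67×10⁻⁸))^(1/4) = (1.03×10^10)^(1/4).
T = 319 K.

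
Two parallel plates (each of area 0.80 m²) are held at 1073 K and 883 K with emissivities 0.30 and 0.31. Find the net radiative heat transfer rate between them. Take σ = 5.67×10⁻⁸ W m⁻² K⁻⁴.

For two large parallel gray plates, q = σ(T₁⁴ − T₂⁴) / (1/ε₁ + 1/ε₂ − 1).
1/ε₁ + 1/ε₂ − 1 = 1/0.30 + 1/0.31 − 1 = 5.559.
T₁⁴ − T₂⁴ = 1.33×10^12 − 6.08×10^11 = 7.18×10^11 K⁴.
q = 5.67×10⁻⁸ × 7.18×10^11 / 5.559 = 7320 W/m².
Q = q·A = 7320 × 0.80 = 5860 W.

Q ≈ 5860 W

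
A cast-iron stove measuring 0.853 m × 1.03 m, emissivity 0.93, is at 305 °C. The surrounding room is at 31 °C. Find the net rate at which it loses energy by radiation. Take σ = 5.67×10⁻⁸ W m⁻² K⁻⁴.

A = 0.853 × 1.03 = 0.879 m².
Convert: 305 °C = 578 K; 31 °C = 304 K.
Q = εσA(T⁴ − T_s⁴). T⁴ − T_s⁴ = (578)⁴ − (304)⁴ = 1.12×10^11 − 8.54×10^9 = 1.03×10^11 K⁴.
Q = 0.93 × 5.67×10⁻⁸ × 0.879 × 1.03×10^11 = 4780 W.

Q ≈ 4780 W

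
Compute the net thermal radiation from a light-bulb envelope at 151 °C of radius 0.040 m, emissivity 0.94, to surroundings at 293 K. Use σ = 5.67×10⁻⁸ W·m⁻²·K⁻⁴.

A = 4πr² = 4π × (0.040)² = 0.0201 m².
Convert: 151 °C = 424 K.
Q = εσA(T⁴ − T_s⁴). T⁴ − T_s⁴ = (424)⁴ − (293)⁴ = 3.23×10^10 − 7.37×10^9 = 2.49×10^10 K⁴.
Q = 0.94 × 5.67×10⁻⁸ × 0.0201 × 2.49×10^10 = 26.7 W.

Q ≈ 26.7 W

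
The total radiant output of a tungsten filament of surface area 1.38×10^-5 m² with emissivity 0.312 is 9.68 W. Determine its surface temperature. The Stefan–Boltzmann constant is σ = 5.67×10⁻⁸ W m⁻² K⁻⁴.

From P = εσAT⁴, T = (P / εσA)^(1/4) = (9.68 / (0.312 × 5.67×10⁻⁸ × 1.38×10^-5))^(1/4).
T = (3.97×10^13)^(1/4) = 2510 K.

T ≈ 2510 K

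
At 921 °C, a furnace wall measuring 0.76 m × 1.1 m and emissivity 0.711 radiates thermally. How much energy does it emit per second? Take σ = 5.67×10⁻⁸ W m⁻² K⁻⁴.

A = 0.76 × 1.1 = 0.836 m².
921 °C = 1194 K.
P = εσAT⁴ = 0.711 × 5.67×10⁻⁸ × 0.836 × (1194)⁴ = 0.711 × 5.67×10⁻⁸ × 0.836 × 2.03×10^12.
P = 68500 W.

P ≈ 68500 W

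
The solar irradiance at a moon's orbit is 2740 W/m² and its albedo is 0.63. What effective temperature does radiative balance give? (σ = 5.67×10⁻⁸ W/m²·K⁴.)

T ≈ 259 K

Power absorbed = (1−a)S·πR²; power emitted = 4πR²σT⁴. Equating and cancelling πR²:
T = ((1−a)S / 4σ)^(1/4) = (1010 / (4 × 5.67×10⁻⁸))^(1/4) = (4.47×10^9)^(1/4).
T = 259 K.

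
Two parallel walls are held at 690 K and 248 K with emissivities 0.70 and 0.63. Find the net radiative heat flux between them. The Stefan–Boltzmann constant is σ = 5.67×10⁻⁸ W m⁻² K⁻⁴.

q ≈ 6270 W/m²

For two large parallel gray plates, q = σ(T₁⁴ − T₂⁴) / (1/ε₁ + 1/ε₂ − 1).
1/ε₁ + 1/ε₂ − 1 = 1/0.70 + 1/0.63 − 1 = 2.016.
T₁⁴ − T₂⁴ = 2.27×10^11 − 3.78×10^9 = 2.23×10^11 K⁴.
q = 5.67×10⁻⁸ × 2.23×10^11 / 2.016 = 6270 W/m².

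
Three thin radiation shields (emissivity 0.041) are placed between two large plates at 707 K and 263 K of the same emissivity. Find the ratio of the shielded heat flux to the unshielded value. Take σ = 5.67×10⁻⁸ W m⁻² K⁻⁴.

With N identical shields there are N+1 = 4 gaps in series, each with the same radiative resistance, so the flux falls to 1/(N+1) of its unshielded value.

ratio ≈ 0.250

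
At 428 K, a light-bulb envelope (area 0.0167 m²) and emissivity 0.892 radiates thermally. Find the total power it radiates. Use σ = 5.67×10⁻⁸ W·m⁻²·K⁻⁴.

Stefan–Boltzmann: P = εσAT⁴ = 0.892 × 5.67×10⁻⁸ × 0.0167 × (428)⁴ = 0.892 × 5.67×10⁻⁸ × 0.0167 × 3.36×10^10.
P = 28.3 W.

P ≈ 28.3 W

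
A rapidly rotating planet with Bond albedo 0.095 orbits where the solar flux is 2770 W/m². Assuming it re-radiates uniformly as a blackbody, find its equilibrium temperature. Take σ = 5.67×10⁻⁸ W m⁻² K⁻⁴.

T ≈ 324 K

Power absorbed = (1−a)S·πR²; power emitted = 4πR²σT⁴. Equating and cancelling πR²:
T = ((1−a)S / 4σ)^(1/4) = (2510 / (4 × 5.67×10⁻⁸))^(1/4) = (1.11×10^10)^(1/4).
T = 324 K.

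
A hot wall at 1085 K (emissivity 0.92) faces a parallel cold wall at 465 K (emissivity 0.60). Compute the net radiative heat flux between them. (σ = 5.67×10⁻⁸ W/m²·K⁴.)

For two large parallel gray plates, q = σ(T₁⁴ − T₂⁴) / (1/ε₁ + 1/ε₂ − 1).
1/ε₁ + 1/ε₂ − 1 = 1/0.92 + 1/0.60 − 1 = 1.754.
T₁⁴ − T₂⁴ = 1.39×10^12 − 4.68×10^10 = 1.34×10^12 K⁴.
q = 5.67×10⁻⁸ × 1.34×10^12 / 1.754 = 43300 W/m².

q ≈ 43300 W/m²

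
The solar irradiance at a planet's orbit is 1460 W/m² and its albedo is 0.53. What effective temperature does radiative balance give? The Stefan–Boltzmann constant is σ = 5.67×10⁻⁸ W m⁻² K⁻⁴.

T ≈ 235 K

Power absorbed = (1−a)S·πR²; power emitted = 4πR²σT⁴. Equating and cancelling πR²:
T = ((1−a)S / 4σ)^(1/4) = (686 / (4 × 5.67×10⁻⁸))^(1/4) = (3.03×10^9)^(1/4).
T = 235 K.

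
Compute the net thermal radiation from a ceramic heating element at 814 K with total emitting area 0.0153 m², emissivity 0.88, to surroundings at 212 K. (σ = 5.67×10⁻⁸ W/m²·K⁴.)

Q = εσA(T⁴ − T_s⁴). T⁴ − T_s⁴ = (814)⁴ − (212)⁴ = 4.39×10^11 − 2.02×10^9 = 4.37×10^11 K⁴.
Q = 0.88 × 5.67×10⁻⁸ × 0.0153 × 4.37×10^11 = 334 W.

Q ≈ 334 W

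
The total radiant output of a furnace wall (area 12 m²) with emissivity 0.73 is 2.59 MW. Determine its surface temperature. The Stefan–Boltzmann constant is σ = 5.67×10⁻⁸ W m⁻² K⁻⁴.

From P = εσAT⁴, T = (P / εσA)^(1/4) = (2.59×10^6 / (0.73 × 5.67×10⁻⁸ × 12.0))^(1/4).
T = (5.21×10^12)^(1/4) = 1510 K.

T ≈ 1510 K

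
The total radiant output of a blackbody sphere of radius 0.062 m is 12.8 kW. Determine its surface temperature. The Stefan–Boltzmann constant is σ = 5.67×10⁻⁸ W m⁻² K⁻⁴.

T ≈ 1470 K

A = 4πr² = 4π × (0.062)² = 0.0483 m².
From P = σAT⁴, T = (P / σA)^(1/4) = (12800 / (5.67×10⁻⁸ × 0.0483))^(1/4).
T = (4.67×10^12)^(1/4) = 1470 K.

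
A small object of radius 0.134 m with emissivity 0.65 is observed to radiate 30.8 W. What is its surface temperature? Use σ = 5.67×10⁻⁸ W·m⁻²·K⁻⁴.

T ≈ 247 K

A = 4πr² = 4π × (0.134)² = 0.226 m².
From P = εσAT⁴, T = (P / εσA)^(1/4) = (30.8 / (0.65 × 5.67×10⁻⁸ × 0.226))^(1/4).
T = (3.70×10^9)^(1/4) = 247 K.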